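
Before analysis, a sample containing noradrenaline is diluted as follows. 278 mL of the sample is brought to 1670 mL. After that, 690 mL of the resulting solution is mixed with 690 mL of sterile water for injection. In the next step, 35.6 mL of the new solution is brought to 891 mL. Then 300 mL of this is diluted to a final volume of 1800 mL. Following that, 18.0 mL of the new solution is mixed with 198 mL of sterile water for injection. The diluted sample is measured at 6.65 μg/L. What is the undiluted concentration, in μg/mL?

Overall dilution factor = 6.007 × 2 × 25.03 × 6 × 12 = 2.17 × 10⁴.
Original = 6.65 μg/L × 2.17 × 10⁴ = 1.44 × 10⁵ μg/L = 144 μg/mL.

144 μg/mL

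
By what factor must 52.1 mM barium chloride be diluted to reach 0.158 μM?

3.30 × 10⁵

Factor = C₀/C_target = 52.1 mM / 0.158 μM = 3.30 × 10⁵.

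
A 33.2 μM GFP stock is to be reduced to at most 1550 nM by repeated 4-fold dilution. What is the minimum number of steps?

Need 4ⁿ ≥ 21.4, so n ≥ log(21.4)/log(4) = 2.21.
Minimum whole steps: n = 3.

3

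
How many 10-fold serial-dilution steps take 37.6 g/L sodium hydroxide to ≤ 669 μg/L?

5

Need 10ⁿ ≥ 5.62 × 10⁴, so n ≥ log(5.62 × 10⁴)/log(10) = 4.75.
Minimum whole steps: n = 5.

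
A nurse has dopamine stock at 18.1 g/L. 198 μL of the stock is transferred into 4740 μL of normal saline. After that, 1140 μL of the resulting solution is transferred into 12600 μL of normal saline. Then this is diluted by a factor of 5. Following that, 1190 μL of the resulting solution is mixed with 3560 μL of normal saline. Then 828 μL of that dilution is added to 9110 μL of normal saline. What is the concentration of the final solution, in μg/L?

Overall dilution factor = 24.94 × 12.05 × 5 × 3.992 × 12.00 = 7.20 × 10⁴.
18.1 g/L / 7.20 × 10⁴ = 2.51 × 10⁻⁴ g/L = 251 μg/L.

251 μg/L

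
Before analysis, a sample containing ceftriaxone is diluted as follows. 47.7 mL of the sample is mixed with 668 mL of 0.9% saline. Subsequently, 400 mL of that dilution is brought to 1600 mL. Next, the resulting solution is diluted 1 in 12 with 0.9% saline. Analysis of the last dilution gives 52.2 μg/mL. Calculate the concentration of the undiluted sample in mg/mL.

Overall dilution factor = 15.00 × 4 × 12 = 720.
Original = 52.2 μg/mL × 720 = 3.76 × 10⁴ μg/mL = 37.6 mg/mL.

37.6 mg/mL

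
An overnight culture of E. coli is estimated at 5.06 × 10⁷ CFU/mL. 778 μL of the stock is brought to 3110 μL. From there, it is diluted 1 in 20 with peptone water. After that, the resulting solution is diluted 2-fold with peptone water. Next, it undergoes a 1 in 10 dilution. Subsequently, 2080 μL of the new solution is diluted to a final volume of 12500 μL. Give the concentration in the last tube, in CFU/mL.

5270 CFU/mL

Overall dilution factor = 3.997 × 20 × 2 × 10 × 6.010 = 9609.
5.06 × 10⁷ CFU/mL / 9609 = 5270 CFU/mL.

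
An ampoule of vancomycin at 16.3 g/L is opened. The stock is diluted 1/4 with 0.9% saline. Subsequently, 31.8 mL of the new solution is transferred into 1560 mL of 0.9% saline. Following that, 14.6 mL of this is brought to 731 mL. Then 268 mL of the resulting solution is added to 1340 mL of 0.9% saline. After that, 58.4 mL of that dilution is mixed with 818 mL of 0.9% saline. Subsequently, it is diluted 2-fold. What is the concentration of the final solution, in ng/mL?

Overall dilution factor = 4 × 50.06 × 50.07 × 6 × 15.01 × 2 = 1.81 × 10⁶.
16.3 g/L / 1.81 × 10⁶ = 9.03 × 10⁻⁶ g/L = 9.03 ng/mL.

9.03 ng/mL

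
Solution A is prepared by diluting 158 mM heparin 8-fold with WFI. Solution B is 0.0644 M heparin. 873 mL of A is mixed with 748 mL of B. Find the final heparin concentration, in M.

0.0404 M

C_A = 158 mM / 8 = 19.8 mM.
C_B = 0.0644 M = 64.4 mM.
C_mix = (C_A·V_A + C_B·V_B)/(V_A + V_B) = (19.8×873 + 64.4×748) / 1621 = 40.4 mM = 0.0404 M.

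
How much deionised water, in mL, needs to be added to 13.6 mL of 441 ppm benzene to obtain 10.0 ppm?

V₂ = C₁V₁/C₂ = 441 × 13.6 / 10.0 = 600 mL.
Diluent to add = V₂ − V₁ = 600 − 13.6 = 586 mL.

586 mL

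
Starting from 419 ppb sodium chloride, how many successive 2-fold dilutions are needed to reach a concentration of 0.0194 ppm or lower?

Need 2ⁿ ≥ 21.6, so n ≥ log(21.6)/log(2) = 4.43.
Minimum whole steps: n = 5.

5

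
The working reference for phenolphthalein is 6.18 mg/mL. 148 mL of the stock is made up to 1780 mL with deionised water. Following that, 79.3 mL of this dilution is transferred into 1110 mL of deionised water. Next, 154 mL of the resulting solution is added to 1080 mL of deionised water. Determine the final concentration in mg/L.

Overall dilution factor = 12.03 × 15.00 × 8.013 = 1445.
6.18 mg/mL / 1445 = 4.28 × 10⁻³ mg/mL = 4.28 mg/L.

4.28 mg/L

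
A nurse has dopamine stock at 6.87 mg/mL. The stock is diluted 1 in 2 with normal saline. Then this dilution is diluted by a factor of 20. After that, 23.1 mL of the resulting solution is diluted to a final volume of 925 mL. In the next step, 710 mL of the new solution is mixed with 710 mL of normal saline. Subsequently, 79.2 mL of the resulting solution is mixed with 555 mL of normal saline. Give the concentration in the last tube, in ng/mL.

268 ng/mL

Overall dilution factor = 2 × 20 × 40.04 × 2 × 8.008 = 2.57 × 10⁴.
6.87 mg/mL / 2.57 × 10⁴ = 2.68 × 10⁻⁴ mg/mL = 268 ng/mL.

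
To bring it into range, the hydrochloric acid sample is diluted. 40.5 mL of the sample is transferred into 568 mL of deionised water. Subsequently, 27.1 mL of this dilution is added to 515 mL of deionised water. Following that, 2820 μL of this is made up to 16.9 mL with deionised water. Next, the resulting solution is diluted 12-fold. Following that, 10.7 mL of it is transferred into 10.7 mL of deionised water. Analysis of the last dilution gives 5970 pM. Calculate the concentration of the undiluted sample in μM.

258 μM

Overall dilution factor = 15.02 × 20.00 × 5.993 × 12 × 2 = 4.32 × 10⁴.
Original = 5970 pM × 4.32 × 10⁴ = 2.58 × 10⁸ pM = 258 μM.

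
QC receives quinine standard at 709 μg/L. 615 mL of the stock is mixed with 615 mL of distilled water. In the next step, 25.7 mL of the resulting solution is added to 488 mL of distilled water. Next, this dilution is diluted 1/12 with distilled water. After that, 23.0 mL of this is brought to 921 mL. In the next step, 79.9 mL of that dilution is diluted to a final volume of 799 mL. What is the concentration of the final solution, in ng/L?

3.69 ng/L

Overall dilution factor = 2 × 19.99 × 12 × 40.04 × 10 = 1.92 × 10⁵.
709 μg/L / 1.92 × 10⁵ = 3.69 × 10⁻³ μg/L = 3.69 ng/L.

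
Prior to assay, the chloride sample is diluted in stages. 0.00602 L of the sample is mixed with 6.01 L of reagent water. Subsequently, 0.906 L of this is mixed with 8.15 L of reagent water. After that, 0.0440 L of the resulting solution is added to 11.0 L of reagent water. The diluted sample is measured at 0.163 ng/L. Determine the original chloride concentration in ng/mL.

Overall dilution factor = 999.3 × 9.996 × 251 = 2.51 × 10⁶.
Original = 0.163 ng/L × 2.51 × 10⁶ = 4.09 × 10⁵ ng/L = 409 ng/mL.

409 ng/mL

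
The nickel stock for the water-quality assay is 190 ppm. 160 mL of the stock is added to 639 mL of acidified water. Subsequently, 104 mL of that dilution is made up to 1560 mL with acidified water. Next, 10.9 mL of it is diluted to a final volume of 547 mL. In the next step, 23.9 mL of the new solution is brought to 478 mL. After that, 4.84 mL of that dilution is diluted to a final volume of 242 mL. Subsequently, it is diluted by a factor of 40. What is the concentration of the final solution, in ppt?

1.26 ppt

Overall dilution factor = 4.994 × 15 × 50.18 × 20 × 50 × 40 = 1.50 × 10⁸.
190 ppm / 1.50 × 10⁸ = 1.26 × 10⁻⁶ ppm = 1.26 ppt.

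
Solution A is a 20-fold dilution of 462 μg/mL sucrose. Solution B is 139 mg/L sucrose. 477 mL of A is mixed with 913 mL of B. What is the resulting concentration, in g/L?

C_A = 462 μg/mL / 20 = 23.1 μg/mL.
C_B = 139 mg/L = 139 μg/mL.
C_mix = (C_A·V_A + C_B·V_B)/(V_A + V_B) = (23.1×477 + 139×913) / 1390 = 99.2 μg/mL = 0.0992 g/L.

0.0992 g/L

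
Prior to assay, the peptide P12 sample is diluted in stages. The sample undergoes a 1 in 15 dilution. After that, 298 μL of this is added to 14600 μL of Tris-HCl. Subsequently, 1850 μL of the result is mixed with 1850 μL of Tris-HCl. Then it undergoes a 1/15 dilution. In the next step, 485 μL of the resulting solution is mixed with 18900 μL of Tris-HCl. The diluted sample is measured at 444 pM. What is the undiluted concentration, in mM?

Overall dilution factor = 15 × 49.99 × 2 × 15 × 39.97 = 8.99 × 10⁵.
Original = 444 pM × 8.99 × 10⁵ = 3.99 × 10⁸ pM = 0.399 mM.

0.399 mM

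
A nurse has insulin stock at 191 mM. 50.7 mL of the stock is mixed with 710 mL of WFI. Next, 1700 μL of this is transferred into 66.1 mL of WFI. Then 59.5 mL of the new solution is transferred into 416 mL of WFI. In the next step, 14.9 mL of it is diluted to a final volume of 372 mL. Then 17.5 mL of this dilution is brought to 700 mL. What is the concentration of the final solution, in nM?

40.0 nM

Overall dilution factor = 15.00 × 39.88 × 7.992 × 24.97 × 40 = 4.78 × 10⁶.
191 mM / 4.78 × 10⁶ = 4.00 × 10⁻⁵ mM = 40.0 nM.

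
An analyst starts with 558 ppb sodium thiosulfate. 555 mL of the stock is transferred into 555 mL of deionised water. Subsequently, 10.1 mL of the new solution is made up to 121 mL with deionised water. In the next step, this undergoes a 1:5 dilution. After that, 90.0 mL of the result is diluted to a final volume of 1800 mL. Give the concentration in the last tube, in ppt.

Overall dilution factor = 2 × 11.98 × 5 × 20 = 2396.
558 ppb / 2396 = 0.233 ppb = 233 ppt.

233 ppt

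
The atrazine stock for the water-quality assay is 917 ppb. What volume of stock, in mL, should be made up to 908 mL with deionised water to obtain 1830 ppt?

1830 ppt = 1.83 ppb.
V₁ = C₂V₂/C₁ = 1.83 × 908 / 917 = 1.81 mL.

1.81 mL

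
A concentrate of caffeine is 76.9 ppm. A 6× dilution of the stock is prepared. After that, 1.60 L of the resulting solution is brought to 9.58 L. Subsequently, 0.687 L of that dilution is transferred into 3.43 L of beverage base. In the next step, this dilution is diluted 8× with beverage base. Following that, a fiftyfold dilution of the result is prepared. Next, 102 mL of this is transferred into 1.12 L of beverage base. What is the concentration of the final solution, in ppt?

74.5 ppt

Overall dilution factor = 6 × 5.987 × 5.993 × 8 × 50 × 11.98 = 1.03 × 10⁶.
76.9 ppm / 1.03 × 10⁶ = 7.45 × 10⁻⁵ ppm = 74.5 ppt.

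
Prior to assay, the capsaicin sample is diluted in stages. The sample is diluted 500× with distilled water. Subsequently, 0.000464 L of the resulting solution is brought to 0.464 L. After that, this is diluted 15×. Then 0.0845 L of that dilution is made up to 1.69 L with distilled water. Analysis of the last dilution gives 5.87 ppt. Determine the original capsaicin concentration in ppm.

880 ppm

Overall dilution factor = 500 × 1000 × 15 × 20 = 1.50 × 10⁸.
Original = 5.87 ppt × 1.50 × 10⁸ = 8.80 × 10⁸ ppt = 880 ppm.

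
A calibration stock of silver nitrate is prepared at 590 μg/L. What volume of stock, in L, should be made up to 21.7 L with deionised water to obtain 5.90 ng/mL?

5.90 ng/mL = 5.90 μg/L.
V₁ = C₂V₂/C₁ = 5.90 × 21.7 / 590 = 0.217 L.

0.217 L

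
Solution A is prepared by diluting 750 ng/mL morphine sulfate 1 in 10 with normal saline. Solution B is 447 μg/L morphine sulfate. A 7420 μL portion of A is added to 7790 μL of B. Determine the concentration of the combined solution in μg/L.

C_A = 750 ng/mL / 10 = 75.0 ng/mL.
C_B = 447 μg/L = 447 ng/mL.
C_mix = (C_A·V_A + C_B·V_B)/(V_A + V_B) = (75.0×7420 + 447×7790) / 15210 = 266 ng/mL = 266 μg/L.

266 μg/L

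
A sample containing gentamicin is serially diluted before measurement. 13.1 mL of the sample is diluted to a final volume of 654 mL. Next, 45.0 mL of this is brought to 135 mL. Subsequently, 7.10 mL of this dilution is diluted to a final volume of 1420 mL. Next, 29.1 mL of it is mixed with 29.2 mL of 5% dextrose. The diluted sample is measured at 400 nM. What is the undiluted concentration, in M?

Overall dilution factor = 49.92 × 3 × 200 × 2.003 = 6.00 × 10⁴.
Original = 400 nM × 6.00 × 10⁴ = 2.40 × 10⁷ nM = 0.0240 M.

0.0240 M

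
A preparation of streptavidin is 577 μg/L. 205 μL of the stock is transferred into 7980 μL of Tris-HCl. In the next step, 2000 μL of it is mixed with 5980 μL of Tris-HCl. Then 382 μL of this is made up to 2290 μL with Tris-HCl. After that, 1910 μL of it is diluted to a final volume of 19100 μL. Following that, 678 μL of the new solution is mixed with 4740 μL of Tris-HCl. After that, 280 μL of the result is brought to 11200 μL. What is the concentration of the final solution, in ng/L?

Overall dilution factor = 39.93 × 3.990 × 5.995 × 10 × 7.991 × 40 = 3.05 × 10⁶.
577 μg/L / 3.05 × 10⁶ = 1.89 × 10⁻⁴ μg/L = 0.189 ng/L.

0.189 ng/L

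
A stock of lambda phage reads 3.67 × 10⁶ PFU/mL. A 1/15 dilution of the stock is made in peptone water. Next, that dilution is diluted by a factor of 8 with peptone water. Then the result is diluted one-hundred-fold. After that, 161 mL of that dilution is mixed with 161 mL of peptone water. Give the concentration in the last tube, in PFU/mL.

153 PFU/mL

Overall dilution factor = 15 × 8 × 100 × 2 = 2.40 × 10⁴.
3.67 × 10⁶ PFU/mL / 2.40 × 10⁴ = 153 PFU/mL.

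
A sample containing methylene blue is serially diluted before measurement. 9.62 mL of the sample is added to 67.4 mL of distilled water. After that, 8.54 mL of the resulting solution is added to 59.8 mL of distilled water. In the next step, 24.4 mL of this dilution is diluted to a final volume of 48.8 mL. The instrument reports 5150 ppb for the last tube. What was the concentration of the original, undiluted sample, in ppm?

Overall dilution factor = 8.006 × 8.002 × 2 = 128.
Original = 5150 ppb × 128 = 6.60 × 10⁵ ppb = 660 ppm.

660 ppm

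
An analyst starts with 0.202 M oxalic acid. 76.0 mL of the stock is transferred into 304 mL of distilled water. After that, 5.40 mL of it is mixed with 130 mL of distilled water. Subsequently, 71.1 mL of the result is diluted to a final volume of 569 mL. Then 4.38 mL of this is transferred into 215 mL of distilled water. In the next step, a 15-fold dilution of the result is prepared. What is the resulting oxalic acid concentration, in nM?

268 nM

Overall dilution factor = 5 × 25.07 × 8.003 × 50.09 × 15 = 7.54 × 10⁵.
0.202 M / 7.54 × 10⁵ = 2.68 × 10⁻⁷ M = 268 nM.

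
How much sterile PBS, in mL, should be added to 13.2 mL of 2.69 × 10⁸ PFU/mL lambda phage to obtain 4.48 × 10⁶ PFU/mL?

779 mL

V₂ = C₁V₁/C₂ = 2.69 × 10⁸ × 13.2 / 4.48 × 10⁶ = 793 mL.
Diluent to add = V₂ − V₁ = 793 − 13.2 = 779 mL.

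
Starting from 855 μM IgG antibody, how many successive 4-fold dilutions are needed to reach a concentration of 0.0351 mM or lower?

3

Need 4ⁿ ≥ 24.4, so n ≥ log(24.4)/log(4) = 2.30.
Minimum whole steps: n = 3.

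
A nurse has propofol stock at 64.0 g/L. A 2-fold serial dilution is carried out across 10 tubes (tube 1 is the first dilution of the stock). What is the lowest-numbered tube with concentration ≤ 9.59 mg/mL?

Tube n has concentration 64.0 g/L / 2ⁿ.
Need 2ⁿ ≥ 64.0 g/L / 9.59 mg/mL = 6.67, so n ≥ 2.74.
First such tube: n = 3.

tube 3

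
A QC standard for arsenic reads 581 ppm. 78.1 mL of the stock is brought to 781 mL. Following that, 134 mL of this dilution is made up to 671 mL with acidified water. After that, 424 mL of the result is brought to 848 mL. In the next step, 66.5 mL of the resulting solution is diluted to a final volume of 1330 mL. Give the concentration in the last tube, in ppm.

0.290 ppm

Overall dilution factor = 10 × 5.007 × 2 × 20 = 2003.
581 ppm / 2003 = 0.290 ppm.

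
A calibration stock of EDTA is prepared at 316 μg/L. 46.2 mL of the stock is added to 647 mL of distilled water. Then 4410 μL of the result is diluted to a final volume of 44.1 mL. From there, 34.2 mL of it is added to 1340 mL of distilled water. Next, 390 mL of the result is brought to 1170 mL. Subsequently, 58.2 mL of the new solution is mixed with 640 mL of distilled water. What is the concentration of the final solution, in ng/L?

1.46 ng/L

Overall dilution factor = 15.00 × 10 × 40.18 × 3 × 12.00 = 2.17 × 10⁵.
316 μg/L / 2.17 × 10⁵ = 1.46 × 10⁻³ μg/L = 1.46 ng/L.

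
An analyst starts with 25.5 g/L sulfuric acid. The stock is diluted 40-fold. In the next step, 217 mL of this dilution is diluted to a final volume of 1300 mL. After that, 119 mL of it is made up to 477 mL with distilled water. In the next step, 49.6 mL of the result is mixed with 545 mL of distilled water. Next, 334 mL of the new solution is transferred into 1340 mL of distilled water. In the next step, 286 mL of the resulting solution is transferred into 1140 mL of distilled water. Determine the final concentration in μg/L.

88.6 μg/L

Overall dilution factor = 40 × 5.991 × 4.008 × 11.99 × 5.012 × 4.986 = 2.88 × 10⁵.
25.5 g/L / 2.88 × 10⁵ = 8.86 × 10⁻⁵ g/L = 88.6 μg/L.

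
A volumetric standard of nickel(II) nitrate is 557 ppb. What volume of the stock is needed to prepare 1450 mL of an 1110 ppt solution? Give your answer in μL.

1110 ppt = 1.11 ppb.
V₁ = C₂V₂/C₁ = 1.11 × 1450 / 557 = 2.89 mL = 2890 μL.

2890 μL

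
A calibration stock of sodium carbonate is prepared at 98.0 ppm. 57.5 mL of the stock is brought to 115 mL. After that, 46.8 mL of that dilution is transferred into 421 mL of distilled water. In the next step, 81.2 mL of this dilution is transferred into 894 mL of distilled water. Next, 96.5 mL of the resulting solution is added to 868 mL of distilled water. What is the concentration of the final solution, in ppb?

Overall dilution factor = 2 × 9.996 × 12.01 × 9.995 = 2400.
98.0 ppm / 2400 = 0.0408 ppm = 40.8 ppb.

40.8 ppb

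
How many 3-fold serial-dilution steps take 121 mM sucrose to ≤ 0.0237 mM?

Need 3ⁿ ≥ 5105, so n ≥ log(5105)/log(3) = 7.77.
Minimum whole steps: n = 8.

8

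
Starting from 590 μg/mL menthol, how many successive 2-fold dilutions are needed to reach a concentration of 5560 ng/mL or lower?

Need 2ⁿ ≥ 106, so n ≥ log(106)/log(2) = 6.73.
Minimum whole steps: n = 7.

7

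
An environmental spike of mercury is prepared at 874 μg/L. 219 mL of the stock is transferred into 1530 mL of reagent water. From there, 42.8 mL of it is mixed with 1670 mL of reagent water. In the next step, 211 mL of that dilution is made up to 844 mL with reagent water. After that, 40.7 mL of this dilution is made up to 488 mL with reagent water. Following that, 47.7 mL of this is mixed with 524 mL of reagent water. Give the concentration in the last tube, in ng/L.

Overall dilution factor = 7.986 × 40.02 × 4 × 11.99 × 11.99 = 1.84 × 10⁵.
874 μg/L / 1.84 × 10⁵ = 4.76 × 10⁻³ μg/L = 4.76 ng/L.

4.76 ng/L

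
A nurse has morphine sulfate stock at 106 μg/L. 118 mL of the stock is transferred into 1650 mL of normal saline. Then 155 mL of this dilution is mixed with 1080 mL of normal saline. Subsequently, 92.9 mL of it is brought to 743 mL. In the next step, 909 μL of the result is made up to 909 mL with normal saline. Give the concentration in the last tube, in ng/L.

Overall dilution factor = 14.98 × 7.968 × 7.998 × 1000 = 9.55 × 10⁵.
106 μg/L / 9.55 × 10⁵ = 1.11 × 10⁻⁴ μg/L = 0.111 ng/L.

0.111 ng/L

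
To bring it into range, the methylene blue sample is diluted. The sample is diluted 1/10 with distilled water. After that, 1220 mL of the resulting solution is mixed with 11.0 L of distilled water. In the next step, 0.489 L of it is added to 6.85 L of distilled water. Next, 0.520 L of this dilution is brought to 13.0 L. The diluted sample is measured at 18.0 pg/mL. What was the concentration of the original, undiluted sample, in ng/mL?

676 ng/mL

Overall dilution factor = 10 × 10.02 × 15.01 × 25 = 3.76 × 10⁴.
Original = 18.0 pg/mL × 3.76 × 10⁴ = 6.76 × 10⁵ pg/mL = 676 ng/mL.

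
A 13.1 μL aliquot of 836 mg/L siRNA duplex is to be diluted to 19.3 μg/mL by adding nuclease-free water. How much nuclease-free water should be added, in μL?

554 μL

19.3 μg/mL = 19.3 mg/L.
V₂ = C₁V₁/C₂ = 836 × 13.1 / 19.3 = 567 μL.
Diluent to add = V₂ − V₁ = 567 − 13.1 = 554 μL.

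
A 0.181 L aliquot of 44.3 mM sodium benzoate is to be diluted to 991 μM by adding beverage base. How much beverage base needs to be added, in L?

7.91 L

991 μM = 0.991 mM.
V₂ = C₁V₁/C₂ = 44.3 × 0.181 / 0.991 = 8.09 L.
Diluent to add = V₂ − V₁ = 8.09 − 0.181 = 7.91 L.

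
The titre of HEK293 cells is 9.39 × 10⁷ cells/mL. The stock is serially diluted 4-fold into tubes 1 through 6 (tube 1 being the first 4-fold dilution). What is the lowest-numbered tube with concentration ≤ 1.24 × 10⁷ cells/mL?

Tube n has concentration 9.39 × 10⁷ cells/mL / 4ⁿ.
Need 4ⁿ ≥ 9.39 × 10⁷ cells/mL / 1.24 × 10⁷ cells/mL = 7.57, so n ≥ 1.46.
First such tube: n = 2.

tube 2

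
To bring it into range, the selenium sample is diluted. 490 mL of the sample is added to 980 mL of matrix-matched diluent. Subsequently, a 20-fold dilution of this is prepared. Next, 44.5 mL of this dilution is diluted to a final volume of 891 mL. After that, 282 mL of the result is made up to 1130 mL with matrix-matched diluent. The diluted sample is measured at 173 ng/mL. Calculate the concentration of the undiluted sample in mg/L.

833 mg/L

Overall dilution factor = 3 × 20 × 20.02 × 4.007 = 4814.
Original = 173 ng/mL × 4814 = 8.33 × 10⁵ ng/mL = 833 mg/L.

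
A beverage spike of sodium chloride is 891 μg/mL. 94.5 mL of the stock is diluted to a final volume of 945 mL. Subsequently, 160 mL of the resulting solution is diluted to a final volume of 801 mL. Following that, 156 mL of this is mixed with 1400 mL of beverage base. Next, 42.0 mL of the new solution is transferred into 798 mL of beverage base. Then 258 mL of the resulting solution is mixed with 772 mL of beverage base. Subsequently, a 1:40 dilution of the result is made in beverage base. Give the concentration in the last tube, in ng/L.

Overall dilution factor = 10 × 5.006 × 9.974 × 20 × 3.992 × 40 = 1.59 × 10⁶.
891 μg/mL / 1.59 × 10⁶ = 5.59 × 10⁻⁴ μg/mL = 559 ng/L.

559 ng/L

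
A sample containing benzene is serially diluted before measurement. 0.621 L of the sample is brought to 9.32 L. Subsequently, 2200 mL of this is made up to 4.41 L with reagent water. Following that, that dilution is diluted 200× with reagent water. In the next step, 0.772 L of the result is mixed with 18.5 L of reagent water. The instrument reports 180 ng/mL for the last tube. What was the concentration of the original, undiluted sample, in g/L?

27.0 g/L

Overall dilution factor = 15.01 × 2.005 × 200 × 24.96 = 1.50 × 10⁵.
Original = 180 ng/mL × 1.50 × 10⁵ = 2.70 × 10⁷ ng/mL = 27.0 g/L.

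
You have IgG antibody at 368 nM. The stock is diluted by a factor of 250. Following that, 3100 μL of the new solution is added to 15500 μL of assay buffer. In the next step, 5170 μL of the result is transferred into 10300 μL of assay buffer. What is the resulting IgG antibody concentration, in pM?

82.0 pM

Overall dilution factor = 250 × 6 × 2.992 = 4488.
368 nM / 4488 = 0.0820 nM = 82.0 pM.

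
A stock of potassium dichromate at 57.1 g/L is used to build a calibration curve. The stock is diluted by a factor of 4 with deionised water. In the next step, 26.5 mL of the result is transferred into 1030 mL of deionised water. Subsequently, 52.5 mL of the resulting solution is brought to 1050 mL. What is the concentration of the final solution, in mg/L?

17.9 mg/L

Overall dilution factor = 4 × 39.87 × 20 = 3189.
57.1 g/L / 3189 = 0.0179 g/L = 17.9 mg/L.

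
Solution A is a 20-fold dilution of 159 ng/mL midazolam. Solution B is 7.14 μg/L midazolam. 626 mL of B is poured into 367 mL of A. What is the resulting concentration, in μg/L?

C_A = 159 ng/mL / 20 = 7.95 ng/mL.
C_B = 7.14 μg/L = 7.14 ng/mL.
C_mix = (C_A·V_A + C_B·V_B)/(V_A + V_B) = (7.95×367 + 7.14×626) / 993.0 = 7.44 ng/mL = 7.44 μg/L.

7.44 μg/L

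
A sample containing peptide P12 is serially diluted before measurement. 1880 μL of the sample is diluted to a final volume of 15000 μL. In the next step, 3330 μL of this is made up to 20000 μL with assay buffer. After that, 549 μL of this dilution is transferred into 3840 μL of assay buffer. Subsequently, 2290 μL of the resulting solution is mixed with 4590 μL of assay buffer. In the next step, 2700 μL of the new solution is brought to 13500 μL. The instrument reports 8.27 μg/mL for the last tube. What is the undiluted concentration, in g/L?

Overall dilution factor = 7.979 × 6.006 × 7.995 × 3.004 × 5 = 5755.
Original = 8.27 μg/mL × 5755 = 4.76 × 10⁴ μg/mL = 47.6 g/L.

47.6 g/L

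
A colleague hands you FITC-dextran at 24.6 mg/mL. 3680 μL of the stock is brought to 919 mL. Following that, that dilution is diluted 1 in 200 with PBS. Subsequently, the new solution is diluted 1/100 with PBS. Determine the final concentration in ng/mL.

Overall dilution factor = 249.7 × 200 × 100 = 4.99 × 10⁶.
24.6 mg/mL / 4.99 × 10⁶ = 4.93 × 10⁻⁶ mg/mL = 4.93 ng/mL.

4.93 ng/mL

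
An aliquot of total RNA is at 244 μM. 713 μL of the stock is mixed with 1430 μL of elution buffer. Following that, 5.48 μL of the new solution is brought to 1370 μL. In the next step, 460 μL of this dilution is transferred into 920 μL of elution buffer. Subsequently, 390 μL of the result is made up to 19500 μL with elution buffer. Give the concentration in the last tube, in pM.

Overall dilution factor = 3.006 × 250 × 3 × 50 = 1.13 × 10⁵.
244 μM / 1.13 × 10⁵ = 2.16 × 10⁻³ μM = 2160 pM.

2160 pM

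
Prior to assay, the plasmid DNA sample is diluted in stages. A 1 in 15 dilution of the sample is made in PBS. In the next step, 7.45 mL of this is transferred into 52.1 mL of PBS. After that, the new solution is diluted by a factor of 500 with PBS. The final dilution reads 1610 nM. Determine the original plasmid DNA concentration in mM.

Overall dilution factor = 15 × 7.993 × 500 = 5.99 × 10⁴.
Original = 1610 nM × 5.99 × 10⁴ = 9.65 × 10⁷ nM = 96.5 mM.

96.5 mM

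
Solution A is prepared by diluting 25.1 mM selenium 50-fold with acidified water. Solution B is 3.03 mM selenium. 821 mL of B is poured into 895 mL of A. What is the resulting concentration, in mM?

1.71 mM

C_A = 25.1 mM / 50 = 0.502 mM.
C_mix = (C_A·V_A + C_B·V_B)/(V_A + V_B) = (0.502×895 + 3.03×821) / 1716 = 1.71 mM.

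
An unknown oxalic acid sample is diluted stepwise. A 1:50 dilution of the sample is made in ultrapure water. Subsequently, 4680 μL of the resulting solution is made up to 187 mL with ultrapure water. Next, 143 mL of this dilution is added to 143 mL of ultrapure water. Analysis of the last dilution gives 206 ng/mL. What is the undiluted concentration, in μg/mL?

823 μg/mL

Overall dilution factor = 50 × 39.96 × 2 = 3996.
Original = 206 ng/mL × 3996 = 8.23 × 10⁵ ng/mL = 823 μg/mL.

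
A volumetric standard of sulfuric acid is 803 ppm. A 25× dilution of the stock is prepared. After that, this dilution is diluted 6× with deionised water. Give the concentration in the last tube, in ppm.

Overall dilution factor = 25 × 6 = 150.
803 ppm / 150 = 5.35 ppm.

5.35 ppm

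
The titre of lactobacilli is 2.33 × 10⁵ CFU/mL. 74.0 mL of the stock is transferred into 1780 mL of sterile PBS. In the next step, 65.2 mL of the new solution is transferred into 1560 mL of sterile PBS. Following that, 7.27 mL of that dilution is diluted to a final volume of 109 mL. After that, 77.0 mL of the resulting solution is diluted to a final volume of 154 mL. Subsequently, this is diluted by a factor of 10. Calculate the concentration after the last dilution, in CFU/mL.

1.24 CFU/mL

Overall dilution factor = 25.05 × 24.93 × 14.99 × 2 × 10 = 1.87 × 10⁵.
2.33 × 10⁵ CFU/mL / 1.87 × 10⁵ = 1.24 CFU/mL.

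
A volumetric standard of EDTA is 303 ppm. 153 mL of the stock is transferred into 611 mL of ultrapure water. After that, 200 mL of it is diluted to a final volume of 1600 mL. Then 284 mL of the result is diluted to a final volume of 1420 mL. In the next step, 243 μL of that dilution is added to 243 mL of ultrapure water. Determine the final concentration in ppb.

1.52 ppb

Overall dilution factor = 4.993 × 8 × 5 × 1001 = 2.00 × 10⁵.
303 ppm / 2.00 × 10⁵ = 1.52 × 10⁻³ ppm = 1.52 ppb.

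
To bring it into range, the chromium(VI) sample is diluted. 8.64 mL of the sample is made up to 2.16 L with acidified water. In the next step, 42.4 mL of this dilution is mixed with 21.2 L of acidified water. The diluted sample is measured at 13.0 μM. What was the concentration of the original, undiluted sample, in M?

1.63 M

Overall dilution factor = 250 × 501 = 1.25 × 10⁵.
Original = 13.0 μM × 1.25 × 10⁵ = 1.63 × 10⁶ μM = 1.63 M.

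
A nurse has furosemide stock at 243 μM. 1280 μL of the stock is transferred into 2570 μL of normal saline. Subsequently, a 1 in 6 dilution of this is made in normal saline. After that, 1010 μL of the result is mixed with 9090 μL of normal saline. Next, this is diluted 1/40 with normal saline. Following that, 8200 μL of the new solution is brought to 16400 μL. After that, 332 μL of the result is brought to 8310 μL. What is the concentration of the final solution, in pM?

Overall dilution factor = 3.008 × 6 × 10 × 40 × 2 × 25.03 = 3.61 × 10⁵.
243 μM / 3.61 × 10⁵ = 6.72 × 10⁻⁴ μM = 672 pM.

672 pM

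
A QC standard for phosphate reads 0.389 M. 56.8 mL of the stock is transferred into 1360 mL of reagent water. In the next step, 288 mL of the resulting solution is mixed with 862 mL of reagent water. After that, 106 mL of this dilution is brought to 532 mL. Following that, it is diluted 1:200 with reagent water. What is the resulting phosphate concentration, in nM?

3890 nM

Overall dilution factor = 24.94 × 3.993 × 5.019 × 200 = 10.00 × 10⁴.
0.389 M / 10.00 × 10⁴ = 3.89 × 10⁻⁶ M = 3890 nM.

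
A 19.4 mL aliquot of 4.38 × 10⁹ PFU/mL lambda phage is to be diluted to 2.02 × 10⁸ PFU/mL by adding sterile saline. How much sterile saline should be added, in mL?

401 mL

V₂ = C₁V₁/C₂ = 4.38 × 10⁹ × 19.4 / 2.02 × 10⁸ = 421 mL.
Diluent to add = V₂ − V₁ = 421 − 19.4 = 401 mL.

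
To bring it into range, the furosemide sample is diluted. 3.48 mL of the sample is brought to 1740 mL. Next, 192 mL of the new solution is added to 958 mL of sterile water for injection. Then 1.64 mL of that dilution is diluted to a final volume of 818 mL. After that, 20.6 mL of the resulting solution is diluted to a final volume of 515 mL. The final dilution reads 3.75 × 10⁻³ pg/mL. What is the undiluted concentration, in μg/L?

140 μg/L

Overall dilution factor = 500 × 5.990 × 498.8 × 25 = 3.73 × 10⁷.
Original = 3.75 × 10⁻³ pg/mL × 3.73 × 10⁷ = 1.40 × 10⁵ pg/mL = 140 μg/L.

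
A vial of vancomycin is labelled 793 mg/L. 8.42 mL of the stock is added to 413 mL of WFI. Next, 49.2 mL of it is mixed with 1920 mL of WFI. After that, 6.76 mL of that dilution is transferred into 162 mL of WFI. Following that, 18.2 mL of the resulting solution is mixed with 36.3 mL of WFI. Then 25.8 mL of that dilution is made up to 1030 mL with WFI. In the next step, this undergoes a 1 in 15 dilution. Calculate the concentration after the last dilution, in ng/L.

Overall dilution factor = 50.05 × 40.02 × 24.96 × 2.995 × 39.92 × 15 = 8.97 × 10⁷.
793 mg/L / 8.97 × 10⁷ = 8.84 × 10⁻⁶ mg/L = 8.84 ng/L.

8.84 ng/L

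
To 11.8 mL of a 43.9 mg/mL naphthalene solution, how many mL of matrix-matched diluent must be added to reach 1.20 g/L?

420 mL

1.20 g/L = 1.20 mg/mL.
V₂ = C₁V₁/C₂ = 43.9 × 11.8 / 1.20 = 432 mL.
Diluent to add = V₂ − V₁ = 432 − 11.8 = 420 mL.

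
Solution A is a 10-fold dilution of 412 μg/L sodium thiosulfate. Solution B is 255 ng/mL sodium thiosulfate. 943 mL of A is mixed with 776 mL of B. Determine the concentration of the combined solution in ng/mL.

C_A = 412 μg/L / 10 = 41.2 μg/L.
C_B = 255 ng/mL = 255 μg/L.
C_mix = (C_A·V_A + C_B·V_B)/(V_A + V_B) = (41.2×943 + 255×776) / 1719 = 138 μg/L = 138 ng/mL.

138 ng/mL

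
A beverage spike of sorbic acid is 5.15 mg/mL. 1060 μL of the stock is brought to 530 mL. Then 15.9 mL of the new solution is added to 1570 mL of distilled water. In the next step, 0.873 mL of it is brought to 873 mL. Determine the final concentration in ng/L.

Overall dilution factor = 500 × 99.74 × 1000 = 4.99 × 10⁷.
5.15 mg/mL / 4.99 × 10⁷ = 1.03 × 10⁻⁷ mg/mL = 103 ng/L.

103 ng/L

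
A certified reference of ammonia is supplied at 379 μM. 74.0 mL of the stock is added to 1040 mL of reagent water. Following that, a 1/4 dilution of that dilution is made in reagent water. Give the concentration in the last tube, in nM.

Overall dilution factor = 15.05 × 4 = 60.2.
379 μM / 60.2 = 6.29 μM = 6290 nM.

6290 nM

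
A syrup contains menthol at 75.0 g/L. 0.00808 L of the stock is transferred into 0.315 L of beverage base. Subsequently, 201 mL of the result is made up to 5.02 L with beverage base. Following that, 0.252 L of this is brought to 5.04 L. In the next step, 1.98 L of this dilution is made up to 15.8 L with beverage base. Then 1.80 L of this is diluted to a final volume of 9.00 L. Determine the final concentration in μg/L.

94.1 μg/L

Overall dilution factor = 39.99 × 24.98 × 20 × 7.980 × 5 = 7.97 × 10⁵.
75.0 g/L / 7.97 × 10⁵ = 9.41 × 10⁻⁵ g/L = 94.1 μg/L.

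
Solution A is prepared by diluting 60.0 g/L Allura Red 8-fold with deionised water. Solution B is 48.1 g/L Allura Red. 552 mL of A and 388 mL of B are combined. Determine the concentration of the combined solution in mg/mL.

C_A = 60.0 g/L / 8 = 7.50 g/L.
C_mix = (C_A·V_A + C_B·V_B)/(V_A + V_B) = (7.50×552 + 48.1×388) / 940.0 = 24.3 g/L = 24.3 mg/mL.

24.3 mg/mL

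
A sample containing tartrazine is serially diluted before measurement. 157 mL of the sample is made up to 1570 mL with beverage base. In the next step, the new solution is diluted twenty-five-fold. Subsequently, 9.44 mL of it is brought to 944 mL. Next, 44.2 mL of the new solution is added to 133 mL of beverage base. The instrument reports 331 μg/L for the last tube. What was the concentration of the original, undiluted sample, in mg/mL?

33.2 mg/mL

Overall dilution factor = 10 × 25 × 100 × 4.009 = 1.00 × 10⁵.
Original = 331 μg/L × 1.00 × 10⁵ = 3.32 × 10⁷ μg/L = 33.2 mg/mL.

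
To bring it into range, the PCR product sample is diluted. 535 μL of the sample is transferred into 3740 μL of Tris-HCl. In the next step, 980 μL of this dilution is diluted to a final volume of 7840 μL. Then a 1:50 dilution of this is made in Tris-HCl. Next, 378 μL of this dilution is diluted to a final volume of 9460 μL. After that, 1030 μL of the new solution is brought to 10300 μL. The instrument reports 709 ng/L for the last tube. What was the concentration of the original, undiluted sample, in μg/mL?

Overall dilution factor = 7.991 × 8 × 50 × 25.03 × 10 = 8.00 × 10⁵.
Original = 709 ng/L × 8.00 × 10⁵ = 5.67 × 10⁸ ng/L = 567 μg/mL.

567 μg/mL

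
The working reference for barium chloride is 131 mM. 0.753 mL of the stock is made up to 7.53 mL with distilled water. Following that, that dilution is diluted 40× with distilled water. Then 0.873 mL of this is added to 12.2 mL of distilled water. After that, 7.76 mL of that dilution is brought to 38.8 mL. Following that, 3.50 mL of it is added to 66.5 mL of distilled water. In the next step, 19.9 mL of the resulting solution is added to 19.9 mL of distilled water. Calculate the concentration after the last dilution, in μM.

Overall dilution factor = 10 × 40 × 14.97 × 5 × 20 × 2 = 1.20 × 10⁶.
131 mM / 1.20 × 10⁶ = 1.09 × 10⁻⁴ mM = 0.109 μM.

0.109 μM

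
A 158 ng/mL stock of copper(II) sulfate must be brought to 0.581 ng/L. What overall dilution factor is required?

Factor = C₀/C_target = 158 ng/mL / 0.581 ng/L = 2.72 × 10⁵.

2.72 × 10⁵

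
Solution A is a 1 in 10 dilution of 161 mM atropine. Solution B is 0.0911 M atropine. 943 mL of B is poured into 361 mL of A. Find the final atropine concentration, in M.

C_A = 161 mM / 10 = 16.1 mM.
C_B = 0.0911 M = 91.1 mM.
C_mix = (C_A·V_A + C_B·V_B)/(V_A + V_B) = (16.1×361 + 91.1×943) / 1304 = 70.3 mM = 0.0703 M.

0.0703 M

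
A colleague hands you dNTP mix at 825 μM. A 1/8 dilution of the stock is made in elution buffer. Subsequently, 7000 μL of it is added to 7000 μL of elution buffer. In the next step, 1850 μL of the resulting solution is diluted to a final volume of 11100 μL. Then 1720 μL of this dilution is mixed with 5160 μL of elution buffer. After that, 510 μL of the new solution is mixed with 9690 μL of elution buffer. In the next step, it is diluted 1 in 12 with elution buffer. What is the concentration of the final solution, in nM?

Overall dilution factor = 8 × 2 × 6 × 4 × 20 × 12 = 9.22 × 10⁴.
825 μM / 9.22 × 10⁴ = 8.95 × 10⁻³ μM = 8.95 nM.

8.95 nM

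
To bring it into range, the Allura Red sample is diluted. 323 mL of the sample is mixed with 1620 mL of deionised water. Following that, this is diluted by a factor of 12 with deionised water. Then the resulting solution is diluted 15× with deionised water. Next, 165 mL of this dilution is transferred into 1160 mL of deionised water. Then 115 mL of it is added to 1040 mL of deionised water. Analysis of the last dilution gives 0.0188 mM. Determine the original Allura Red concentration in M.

Overall dilution factor = 6.015 × 12 × 15 × 8.030 × 10.04 = 8.73 × 10⁴.
Original = 0.0188 mM × 8.73 × 10⁴ = 1642 mM = 1.64 M.

1.64 M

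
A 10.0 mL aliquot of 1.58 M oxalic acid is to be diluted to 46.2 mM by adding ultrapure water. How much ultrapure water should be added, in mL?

46.2 mM = 0.0462 M.
V₂ = C₁V₁/C₂ = 1.58 × 10.0 / 0.0462 = 342 mL.
Diluent to add = V₂ − V₁ = 342 − 10.0 = 332 mL.

332 mL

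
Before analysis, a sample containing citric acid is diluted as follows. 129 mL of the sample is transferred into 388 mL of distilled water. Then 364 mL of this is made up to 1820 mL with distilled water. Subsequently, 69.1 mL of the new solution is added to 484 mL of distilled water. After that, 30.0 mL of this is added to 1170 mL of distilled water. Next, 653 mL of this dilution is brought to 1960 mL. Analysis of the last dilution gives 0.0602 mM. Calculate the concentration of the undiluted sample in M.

1.16 M

Overall dilution factor = 4.008 × 5 × 8.004 × 40 × 3.002 = 1.93 × 10⁴.
Original = 0.0602 mM × 1.93 × 10⁴ = 1159 mM = 1.16 M.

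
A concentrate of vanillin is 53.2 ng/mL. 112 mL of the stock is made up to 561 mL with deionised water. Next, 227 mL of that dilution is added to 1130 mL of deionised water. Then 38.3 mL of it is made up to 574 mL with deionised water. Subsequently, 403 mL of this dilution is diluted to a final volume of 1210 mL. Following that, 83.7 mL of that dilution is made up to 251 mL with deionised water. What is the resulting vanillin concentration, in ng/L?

13.2 ng/L

Overall dilution factor = 5.009 × 5.978 × 14.99 × 3.002 × 2.999 = 4041.
53.2 ng/mL / 4041 = 0.0132 ng/mL = 13.2 ng/L.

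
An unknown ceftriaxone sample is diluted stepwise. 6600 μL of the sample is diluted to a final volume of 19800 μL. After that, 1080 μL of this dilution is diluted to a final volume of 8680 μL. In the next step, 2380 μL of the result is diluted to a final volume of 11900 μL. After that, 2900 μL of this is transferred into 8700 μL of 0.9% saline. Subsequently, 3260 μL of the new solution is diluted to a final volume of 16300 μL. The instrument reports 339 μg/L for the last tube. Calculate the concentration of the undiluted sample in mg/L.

Overall dilution factor = 3 × 8.037 × 5 × 4 × 5 = 2411.
Original = 339 μg/L × 2411 = 8.17 × 10⁵ μg/L = 817 mg/L.

817 mg/L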